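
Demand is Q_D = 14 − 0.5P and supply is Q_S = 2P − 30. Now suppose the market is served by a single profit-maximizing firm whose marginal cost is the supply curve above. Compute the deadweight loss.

6.68

In inverse form: demand P = 28 − 2Q, supply P = 15 + 0.5Q.
Competitive equilibrium: 28 − 2Q = 15 + 0.5Q → Q* = 5.2, P* = 17.6.
Marginal revenue: MR = 28 − 4Q. Set MR = MC: 28 − 4Q = 15 + 0.5Q → Q_m = 2.8889.
Price P_m = 28 − 2·2.8889 = 22.2222; MC(Q_m) = 15 + 0.5·2.8889 = 16.4445.
Competitive Q* = 5.2, so ΔQ = 2.3111; wedge = 22.2222 − 16.4445 = 5.7777.
Welfare loss = ½ × 2.3111 × 5.7777 = 6.68.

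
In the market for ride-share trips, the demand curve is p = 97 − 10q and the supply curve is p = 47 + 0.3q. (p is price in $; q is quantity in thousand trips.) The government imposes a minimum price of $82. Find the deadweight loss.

$57.95 thousand

Competitive equilibrium: 97 − 10q = 47 + 0.3q → q* = 4.8544, p* = 48.4563.
At the floor p = 82, quantity demanded = (97 − 82)/10 = 1.5.
Sellers' marginal cost at q' = 1.5: 47 + 0.3·1.5 = 47.45.
Δq = 4.8544 − 1.5 = 3.3544; wedge = 82 − 47.45 = 34.55.
The triangle = ½ × 3.3544 × 34.55 = $57.95 thousand.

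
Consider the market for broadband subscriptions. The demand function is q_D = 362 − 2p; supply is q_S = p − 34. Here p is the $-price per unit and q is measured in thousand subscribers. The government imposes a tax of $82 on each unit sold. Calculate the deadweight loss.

In inverse form: demand p = 181 − 0.5q, supply p = 34 + q.
Competitive equilibrium: 181 − 0.5q = 34 + q → q* = 98, p* = 132.
With the tax, the buyer price exceeds the seller price by 82: (181 − 0.5q) − (34 + q) = 82 → q' = 43.3333.
Δq = 98 − 43.3333 = 54.6667; the wedge equals the tax, 82.
DWL = ½ × 54.6667 × 82 = $2241.33 thousand.

$2241.33 thousand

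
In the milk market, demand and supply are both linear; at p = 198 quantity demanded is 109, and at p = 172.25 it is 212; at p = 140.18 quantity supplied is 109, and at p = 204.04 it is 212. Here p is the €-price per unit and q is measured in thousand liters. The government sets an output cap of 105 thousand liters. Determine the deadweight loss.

Demand slope = (172.25 − 198)/(212 − 109) = −0.25, so p = 225.25 − 0.25q.
Supply slope = (204.04 − 140.18)/(212 − 109) = 0.62, so p = 72.6 + 0.62q.
Competitive equilibrium: 225.25 − 0.25q = 72.6 + 0.62q → q* = 175.4598, p* = 181.3851.
At q = 105: demand price = 225.25 − 0.25·105 = 199; supply price = 72.6 + 0.62·105 = 137.7.
Δq = 175.4598 − 105 = 70.4598; wedge = 199 − 137.7 = 61.3.
DWL = ½ × 70.4598 × 61.3 = €2159.59 thousand.

€2159.59 thousand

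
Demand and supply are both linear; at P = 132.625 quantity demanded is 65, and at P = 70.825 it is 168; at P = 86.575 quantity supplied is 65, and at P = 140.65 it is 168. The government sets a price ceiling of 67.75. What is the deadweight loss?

3316.94

Demand slope = (70.825 − 132.625)/(168 − 65) = −0.6, so P = 171.625 − 0.6Q.
Supply slope = (140.65 − 86.575)/(168 − 65) = 0.525, so P = 52.45 + 0.525Q.
Competitive equilibrium: 171.625 − 0.6Q = 52.45 + 0.525Q → Q* = 105.93333, P* = 108.065.
At the ceiling P = 67.75, quantity supplied = (67.75 − 52.45)/0.525 = 29.14286.
Willingness to pay at Q' = 29.14286: 171.625 − 0.6·29.14286 = 154.13928.
ΔQ = 105.93333 − 29.14286 = 76.79047; wedge = 154.13928 − 67.75 = 86.38928.
Deadweight loss = ½ × 76.79047 × 86.38928 = 3316.94.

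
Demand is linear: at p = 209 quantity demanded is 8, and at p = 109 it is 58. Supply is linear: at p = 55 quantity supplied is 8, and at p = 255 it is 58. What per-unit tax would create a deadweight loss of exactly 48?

Demand slope = (109 − 209)/(58 − 8) = −2, so p = 225 − 2q.
Supply slope = (255 − 55)/(58 − 8) = 4, so p = 23 + 4q.
Competitive equilibrium: 225 − 2q = 23 + 4q → q* = 33.6667, p* = 157.6667.
A tax t gives Δq = t/6 and wedge t, so DWL = t²/12.
t²/12 = 48 → t² = 576 → t = 24.

24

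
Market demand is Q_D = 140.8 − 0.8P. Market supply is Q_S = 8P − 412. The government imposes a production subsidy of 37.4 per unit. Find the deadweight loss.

In inverse form: demand P = 176 − 1.25Q, supply P = 51.5 + 0.125Q.
Competitive equilibrium: 176 − 1.25Q = 51.5 + 0.125Q → Q* = 90.5455, P* = 62.8182.
The subsidy lowers effective supply by 37.4: P = 14.1 + 0.125Q.
New quantity: 176 − 1.25Q = 14.1 + 0.125Q → Q' = 117.7455.
Overproduction ΔQ = 117.7455 − 90.5455 = 27.2; wedge = subsidy = 37.4.
Deadweight loss = ½ × 27.2 × 37.4 = 508.64.

508.64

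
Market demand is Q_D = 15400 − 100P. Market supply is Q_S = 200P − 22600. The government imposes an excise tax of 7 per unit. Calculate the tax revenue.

15866.67

In inverse form: demand P = 154 − 0.01Q, supply P = 113 + 0.005Q.
Competitive equilibrium: 154 − 0.01Q = 113 + 0.005Q → Q* = 2733.3333, P* = 126.6667.
With the tax, the buyer price exceeds the seller price by 7: (154 − 0.01Q) − (113 + 0.005Q) = 7 → Q' = 2266.6667.
Tax revenue = 7 × 2266.6667 = 15866.67.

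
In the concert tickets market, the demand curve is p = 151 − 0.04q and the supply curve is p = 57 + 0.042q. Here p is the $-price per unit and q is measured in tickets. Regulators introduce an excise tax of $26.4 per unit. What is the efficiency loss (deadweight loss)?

Competitive equilibrium: 151 − 0.04q = 57 + 0.042q → q* = 1146.3415, p* = 105.1463.
With the tax, the buyer price exceeds the seller price by 26.4: (151 − 0.04q) − (57 + 0.042q) = 26.4 → q' = 824.3902.
Δq = 1146.3415 − 824.3902 = 321.9513; the wedge equals the tax, 26.4.
Welfare loss = ½ × 321.9513 × 26.4 = $4249.76.

$4249.76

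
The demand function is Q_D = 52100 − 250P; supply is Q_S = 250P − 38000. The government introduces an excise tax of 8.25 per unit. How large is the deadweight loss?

4253.91

In inverse form: demand P = 208.4 − 0.004Q, supply P = 152 + 0.004Q.
Competitive equilibrium: 208.4 − 0.004Q = 152 + 0.004Q → Q* = 7050, P* = 180.2.
With the tax, the buyer price exceeds the seller price by 8.25: (208.4 − 0.004Q) − (152 + 0.004Q) = 8.25 → Q' = 6018.75.
ΔQ = 7050 − 6018.75 = 1031.25; the wedge equals the tax, 8.25.
Welfare loss = ½ × 1031.25 × 8.25 = 4253.91.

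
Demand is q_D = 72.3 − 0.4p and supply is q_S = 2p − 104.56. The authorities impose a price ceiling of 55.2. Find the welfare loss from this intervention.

In inverse form: demand p = 180.75 − 2.5q, supply p = 52.28 + 0.5q.
Competitive equilibrium: 180.75 − 2.5q = 52.28 + 0.5q → q* = 42.8233, p* = 73.6917.
At the ceiling p = 55.2, quantity supplied = (55.2 − 52.28)/0.5 = 5.84.
Willingness to pay at q' = 5.84: 180.75 − 2.5·5.84 = 166.15.
Δq = 42.8233 − 5.84 = 36.9833; wedge = 166.15 − 55.2 = 110.95.
Welfare loss = ½ × 36.9833 × 110.95 = 2051.65.

2051.65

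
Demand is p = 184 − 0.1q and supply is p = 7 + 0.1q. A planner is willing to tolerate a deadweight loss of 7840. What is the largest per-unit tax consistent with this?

56

Competitive equilibrium: 184 − 0.1q = 7 + 0.1q → q* = 885, p* = 95.5.
A tax t gives Δq = t/0.2 and wedge t, so DWL = t²/0.4.
t²/0.4 = 7840 → t² = 3136 → t = 56.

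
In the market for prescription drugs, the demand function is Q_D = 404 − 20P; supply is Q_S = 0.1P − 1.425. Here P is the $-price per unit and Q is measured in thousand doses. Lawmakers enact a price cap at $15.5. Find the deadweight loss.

In inverse form: demand P = 20.2 − 0.05Q, supply P = 14.25 + 10Q.
Competitive equilibrium: 20.2 − 0.05Q = 14.25 + 10Q → Q* = 0.592, P* = 20.1704.
At the ceiling P = 15.5, quantity supplied = (15.5 − 14.25)/10 = 0.125.
Willingness to pay at Q' = 0.125: 20.2 − 0.05·0.125 = 20.1938.
ΔQ = 0.592 − 0.125 = 0.467; wedge = 20.1938 − 15.5 = 4.6938.
Deadweight loss = ½ × 0.467 × 4.6938 = $1.10 thousand.

$1.10 thousand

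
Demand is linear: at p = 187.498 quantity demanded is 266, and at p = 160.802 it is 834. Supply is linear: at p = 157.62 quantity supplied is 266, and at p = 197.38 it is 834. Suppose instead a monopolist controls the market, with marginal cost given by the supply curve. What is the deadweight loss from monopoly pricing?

Demand slope = (160.802 − 187.498)/(834 − 266) = −0.047, so p = 200 − 0.047q.
Supply slope = (197.38 − 157.62)/(834 − 266) = 0.07, so p = 139 + 0.07q.
Competitive equilibrium: 200 − 0.047q = 139 + 0.07q → q* = 521.3675, p* = 175.4957.
Marginal revenue: MR = 200 − 0.094q. Set MR = MC: 200 − 0.094q = 139 + 0.07q → q_m = 371.9512.
Price p_m = 200 − 0.047·371.9512 = 182.5183; MC(q_m) = 139 + 0.07·371.9512 = 165.0366.
Competitive q* = 521.3675, so Δq = 149.4163; wedge = 182.5183 − 165.0366 = 17.4817.
DWL = ½ × 149.4163 × 17.4817 = 1306.03.

1306.03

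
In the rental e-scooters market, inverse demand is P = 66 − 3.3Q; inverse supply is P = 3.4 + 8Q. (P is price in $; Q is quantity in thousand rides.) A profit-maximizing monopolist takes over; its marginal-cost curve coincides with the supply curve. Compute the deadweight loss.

Competitive equilibrium: 66 − 3.3Q = 3.4 + 8Q → Q* = 5.5398, P* = 47.7186.
Marginal revenue: MR = 66 − 6.6Q. Set MR = MC: 66 − 6.6Q = 3.4 + 8Q → Q_m = 4.2877.
Price P_m = 66 − 3.3·4.2877 = 51.8506; MC(Q_m) = 3.4 + 8·4.2877 = 37.7016.
Competitive Q* = 5.5398, so ΔQ = 1.2521; wedge = 51.8506 − 37.7016 = 14.149.
Welfare loss = ½ × 1.2521 × 14.149 = $8.86 thousand.

$8.86 thousand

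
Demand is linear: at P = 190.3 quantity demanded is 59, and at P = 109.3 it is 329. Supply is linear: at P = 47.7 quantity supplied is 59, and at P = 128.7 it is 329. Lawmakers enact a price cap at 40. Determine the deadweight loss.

20803.33

Demand slope = (109.3 − 190.3)/(329 − 59) = −0.3, so P = 208 − 0.3Q.
Supply slope = (128.7 − 47.7)/(329 − 59) = 0.3, so P = 30 + 0.3Q.
Competitive equilibrium: 208 − 0.3Q = 30 + 0.3Q → Q* = 296.66667, P* = 119.
At the ceiling P = 40, quantity supplied = (40 − 30)/0.3 = 33.33333.
Willingness to pay at Q' = 33.33333: 208 − 0.3·33.33333 = 198.
ΔQ = 296.66667 − 33.33333 = 263.33334; wedge = 198 − 40 = 158.
The triangle = ½ × 263.33334 × 158 = 20803.33.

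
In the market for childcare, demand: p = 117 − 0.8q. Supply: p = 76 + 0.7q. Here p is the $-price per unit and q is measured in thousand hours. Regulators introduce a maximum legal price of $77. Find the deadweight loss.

Competitive equilibrium: 117 − 0.8q = 76 + 0.7q → q* = 27.3333, p* = 95.1333.
At the ceiling p = 77, quantity supplied = (77 − 76)/0.7 = 1.4286.
Willingness to pay at q' = 1.4286: 117 − 0.8·1.4286 = 115.8571.
Δq = 27.3333 − 1.4286 = 25.9047; wedge = 115.8571 − 77 = 38.8571.
Deadweight loss = ½ × 25.9047 × 38.8571 = $503.29 thousand.

$503.29 thousand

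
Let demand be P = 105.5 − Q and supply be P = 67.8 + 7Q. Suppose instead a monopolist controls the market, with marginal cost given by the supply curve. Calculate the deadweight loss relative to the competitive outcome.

Competitive equilibrium: 105.5 − Q = 67.8 + 7Q → Q* = 4.7125, P* = 100.7875.
Marginal revenue: MR = 105.5 − 2Q. Set MR = MC: 105.5 − 2Q = 67.8 + 7Q → Q_m = 4.1889.
Price P_m = 105.5 − 1·4.1889 = 101.3111; MC(Q_m) = 67.8 + 7·4.1889 = 97.1223.
Competitive Q* = 4.7125, so ΔQ = 0.5236; wedge = 101.3111 − 97.1223 = 4.1888.
Deadweight loss = ½ × 0.5236 × 4.1888 = 1.10.

1.10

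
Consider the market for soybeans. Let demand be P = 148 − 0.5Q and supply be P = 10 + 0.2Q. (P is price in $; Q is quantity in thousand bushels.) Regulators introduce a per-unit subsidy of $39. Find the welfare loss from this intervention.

Competitive equilibrium: 148 − 0.5Q = 10 + 0.2Q → Q* = 197.1429, P* = 49.4286.
The subsidy lowers effective supply by 39: P = 0.2Q − 29.
New quantity: 148 − 0.5Q = 0.2Q − 29 → Q' = 252.8571.
Overproduction ΔQ = 252.8571 − 197.1429 = 55.7142; wedge = subsidy = 39.
Deadweight loss = ½ × 55.7142 × 39 = $1086.43 thousand.

$1086.43 thousand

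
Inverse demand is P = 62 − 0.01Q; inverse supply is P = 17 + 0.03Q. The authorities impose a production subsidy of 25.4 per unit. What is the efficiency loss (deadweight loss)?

Competitive equilibrium: 62 − 0.01Q = 17 + 0.03Q → Q* = 1125, P* = 50.75.
The subsidy lowers effective supply by 25.4: P = 0.03Q − 8.4.
New quantity: 62 − 0.01Q = 0.03Q − 8.4 → Q' = 1760.
Overproduction ΔQ = 1760 − 1125 = 635; wedge = subsidy = 25.4.
The triangle = ½ × 635 × 25.4 = 8064.50.

8064.50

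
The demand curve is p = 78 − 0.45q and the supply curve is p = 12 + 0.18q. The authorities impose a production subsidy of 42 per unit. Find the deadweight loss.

Competitive equilibrium: 78 − 0.45q = 12 + 0.18q → q* = 104.7619, p* = 30.8571.
The subsidy lowers effective supply by 42: p = 0.18q − 30.
New quantity: 78 − 0.45q = 0.18q − 30 → q' = 171.4286.
Overproduction Δq = 171.4286 − 104.7619 = 66.6667; wedge = subsidy = 42.
Welfare loss = ½ × 66.6667 × 42 = 1400.

1400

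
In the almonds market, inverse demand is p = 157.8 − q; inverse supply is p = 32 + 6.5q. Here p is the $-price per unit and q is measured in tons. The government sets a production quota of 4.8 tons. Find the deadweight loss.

Competitive equilibrium: 157.8 − q = 32 + 6.5q → q* = 16.7733, p* = 141.0267.
At q = 4.8: demand price = 157.8 − 1·4.8 = 153; supply price = 32 + 6.5·4.8 = 63.2.
Δq = 16.7733 − 4.8 = 11.9733; wedge = 153 − 63.2 = 89.8.
The triangle = ½ × 11.9733 × 89.8 = $537.60.

$537.60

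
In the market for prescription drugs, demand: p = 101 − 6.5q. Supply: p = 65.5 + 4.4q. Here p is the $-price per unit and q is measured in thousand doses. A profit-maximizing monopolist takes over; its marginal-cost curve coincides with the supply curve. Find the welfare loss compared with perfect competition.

Competitive equilibrium: 101 − 6.5q = 65.5 + 4.4q → q* = 3.2569, p* = 79.8303.
Marginal revenue: MR = 101 − 13q. Set MR = MC: 101 − 13q = 65.5 + 4.4q → q_m = 2.0402.
Price p_m = 101 − 6.5·2.0402 = 87.7387; MC(q_m) = 65.5 + 4.4·2.0402 = 74.4769.
Competitive q* = 3.2569, so Δq = 1.2167; wedge = 87.7387 − 74.4769 = 13.2618.
DWL = ½ × 1.2167 × 13.2618 = $8.07 thousand.

$8.07 thousand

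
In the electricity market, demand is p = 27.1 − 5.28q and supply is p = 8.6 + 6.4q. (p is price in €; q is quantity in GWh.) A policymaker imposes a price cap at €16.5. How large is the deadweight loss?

Competitive equilibrium: 27.1 − 5.28q = 8.6 + 6.4q → q* = 1.5839, p* = 18.737.
At the ceiling p = 16.5, quantity supplied = (16.5 − 8.6)/6.4 = 1.2344.
Willingness to pay at q' = 1.2344: 27.1 − 5.28·1.2344 = 20.5824.
Δq = 1.5839 − 1.2344 = 0.3495; wedge = 20.5824 − 16.5 = 4.0824.
Deadweight loss = ½ × 0.3495 × 4.0824 = €0.71.

€0.71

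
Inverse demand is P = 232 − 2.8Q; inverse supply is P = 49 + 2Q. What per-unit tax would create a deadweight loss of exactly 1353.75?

114

Competitive equilibrium: 232 − 2.8Q = 49 + 2Q → Q* = 38.125, P* = 125.25.
A tax t gives ΔQ = t/4.8 and wedge t, so DWL = t²/9.6.
t²/9.6 = 1353.75 → t² = 12996 → t = 114.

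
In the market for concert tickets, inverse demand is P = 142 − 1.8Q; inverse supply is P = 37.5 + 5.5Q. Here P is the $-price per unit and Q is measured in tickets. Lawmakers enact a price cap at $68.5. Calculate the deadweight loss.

$274.92

Competitive equilibrium: 142 − 1.8Q = 37.5 + 5.5Q → Q* = 14.3151, P* = 116.2329.
At the ceiling P = 68.5, quantity supplied = (68.5 − 37.5)/5.5 = 5.6364.
Willingness to pay at Q' = 5.6364: 142 − 1.8·5.6364 = 131.8545.
ΔQ = 14.3151 − 5.6364 = 8.6787; wedge = 131.8545 − 68.5 = 63.3545.
DWL = ½ × 8.6787 × 63.3545 = $274.92.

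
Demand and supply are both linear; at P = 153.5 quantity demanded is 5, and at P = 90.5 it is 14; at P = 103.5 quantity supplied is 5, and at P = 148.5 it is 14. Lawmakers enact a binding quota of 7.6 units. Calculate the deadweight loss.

Demand slope = (90.5 − 153.5)/(14 − 5) = −7, so P = 188.5 − 7Q.
Supply slope = (148.5 − 103.5)/(14 − 5) = 5, so P = 78.5 + 5Q.
Competitive equilibrium: 188.5 − 7Q = 78.5 + 5Q → Q* = 9.1667, P* = 124.3333.
At Q = 7.6: demand price = 188.5 − 7·7.6 = 135.3; supply price = 78.5 + 5·7.6 = 116.5.
ΔQ = 9.1667 − 7.6 = 1.5667; wedge = 135.3 − 116.5 = 18.8.
Deadweight loss = ½ × 1.5667 × 18.8 = 14.73.

14.73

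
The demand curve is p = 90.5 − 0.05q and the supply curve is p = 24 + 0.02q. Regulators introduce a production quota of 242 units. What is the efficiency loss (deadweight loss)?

Competitive equilibrium: 90.5 − 0.05q = 24 + 0.02q → q* = 950, p* = 43.
At q = 242: demand price = 90.5 − 0.05·242 = 78.4; supply price = 24 + 0.02·242 = 28.84.
Δq = 950 − 242 = 708; wedge = 78.4 − 28.84 = 49.56.
Deadweight loss = ½ × 708 × 49.56 = 17544.24.

17544.24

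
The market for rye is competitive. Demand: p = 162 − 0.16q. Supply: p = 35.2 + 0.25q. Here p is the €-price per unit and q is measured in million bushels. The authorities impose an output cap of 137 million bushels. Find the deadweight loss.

€6083.65 million

Competitive equilibrium: 162 − 0.16q = 35.2 + 0.25q → q* = 309.26829, p* = 112.51707.
At q = 137: demand price = 162 − 0.16·137 = 140.08; supply price = 35.2 + 0.25·137 = 69.45.
Δq = 309.26829 − 137 = 172.26829; wedge = 140.08 − 69.45 = 70.63.
The triangle = ½ × 172.26829 × 70.63 = €6083.65 million.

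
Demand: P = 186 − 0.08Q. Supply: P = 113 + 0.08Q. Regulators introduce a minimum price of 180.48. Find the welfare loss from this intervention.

Competitive equilibrium: 186 − 0.08Q = 113 + 0.08Q → Q* = 456.25, P* = 149.5.
At the floor P = 180.48, quantity demanded = (186 − 180.48)/0.08 = 69.
Sellers' marginal cost at Q' = 69: 113 + 0.08·69 = 118.52.
ΔQ = 456.25 − 69 = 387.25; wedge = 180.48 − 118.52 = 61.96.
Welfare loss = ½ × 387.25 × 61.96 = 11997.005.

11997.005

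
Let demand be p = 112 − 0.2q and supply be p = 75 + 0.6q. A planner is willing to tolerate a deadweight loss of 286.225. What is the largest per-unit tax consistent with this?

Competitive equilibrium: 112 − 0.2q = 75 + 0.6q → q* = 46.25, p* = 102.75.
A tax t gives Δq = t/0.8 and wedge t, so DWL = t²/1.6.
t²/1.6 = 286.225 → t² = 457.96 → t = 21.4.

21.4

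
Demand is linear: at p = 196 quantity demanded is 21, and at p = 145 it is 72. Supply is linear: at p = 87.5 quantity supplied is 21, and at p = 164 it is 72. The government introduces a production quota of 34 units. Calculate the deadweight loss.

Demand slope = (145 − 196)/(72 − 21) = −1, so p = 217 − q.
Supply slope = (164 − 87.5)/(72 − 21) = 1.5, so p = 56 + 1.5q.
Competitive equilibrium: 217 − q = 56 + 1.5q → q* = 64.4, p* = 152.6.
At q = 34: demand price = 217 − 1·34 = 183; supply price = 56 + 1.5·34 = 107.
Δq = 64.4 − 34 = 30.4; wedge = 183 − 107 = 76.
Deadweight loss = ½ × 30.4 × 76 = 1155.20.

1155.20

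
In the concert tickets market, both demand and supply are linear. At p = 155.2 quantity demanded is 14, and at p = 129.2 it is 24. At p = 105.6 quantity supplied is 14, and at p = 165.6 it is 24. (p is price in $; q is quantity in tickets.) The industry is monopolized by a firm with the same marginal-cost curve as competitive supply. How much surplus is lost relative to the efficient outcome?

$90.55

Demand slope = (129.2 − 155.2)/(24 − 14) = −2.6, so p = 191.6 − 2.6q.
Supply slope = (165.6 − 105.6)/(24 − 14) = 6, so p = 21.6 + 6q.
Competitive equilibrium: 191.6 − 2.6q = 21.6 + 6q → q* = 19.7674, p* = 140.2047.
Marginal revenue: MR = 191.6 − 5.2q. Set MR = MC: 191.6 − 5.2q = 21.6 + 6q → q_m = 15.1786.
Price p_m = 191.6 − 2.6·15.1786 = 152.1356; MC(q_m) = 21.6 + 6·15.1786 = 112.6716.
Competitive q* = 19.7674, so Δq = 4.5888; wedge = 152.1356 − 112.6716 = 39.464.
DWL = ½ × 4.5888 × 39.464 = $90.55.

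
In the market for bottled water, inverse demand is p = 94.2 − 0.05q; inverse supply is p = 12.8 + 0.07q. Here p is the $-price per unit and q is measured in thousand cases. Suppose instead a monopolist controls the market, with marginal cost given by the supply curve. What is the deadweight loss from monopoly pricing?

Competitive equilibrium: 94.2 − 0.05q = 12.8 + 0.07q → q* = 678.3333, p* = 60.2833.
Marginal revenue: MR = 94.2 − 0.1q. Set MR = MC: 94.2 − 0.1q = 12.8 + 0.07q → q_m = 478.8235.
Price p_m = 94.2 − 0.05·478.8235 = 70.2588; MC(q_m) = 12.8 + 0.07·478.8235 = 46.3176.
Competitive q* = 678.3333, so Δq = 199.5098; wedge = 70.2588 − 46.3176 = 23.9412.
Deadweight loss = ½ × 199.5098 × 23.9412 = $2388.25 thousand.

$2388.25 thousand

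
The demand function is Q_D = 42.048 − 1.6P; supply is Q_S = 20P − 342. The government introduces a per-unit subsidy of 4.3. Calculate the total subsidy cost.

85.87

In inverse form: demand P = 26.28 − 0.625Q, supply P = 17.1 + 0.05Q.
Competitive equilibrium: 26.28 − 0.625Q = 17.1 + 0.05Q → Q* = 13.6, P* = 17.78.
The subsidy lowers effective supply by 4.3: P = 12.8 + 0.05Q.
New quantity: 26.28 − 0.625Q = 12.8 + 0.05Q → Q' = 19.9704.
Total subsidy cost = 4.3 × 19.9704 = 85.87.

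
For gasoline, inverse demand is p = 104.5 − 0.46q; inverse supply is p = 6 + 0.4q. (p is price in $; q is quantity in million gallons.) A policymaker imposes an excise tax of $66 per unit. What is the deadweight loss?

$2532.56 million

Competitive equilibrium: 104.5 − 0.46q = 6 + 0.4q → q* = 114.5349, p* = 51.814.
With the tax, the buyer price exceeds the seller price by 66: (104.5 − 0.46q) − (6 + 0.4q) = 66 → q' = 37.7907.
Δq = 114.5349 − 37.7907 = 76.7442; the wedge equals the tax, 66.
DWL = ½ × 76.7442 × 66 = $2532.56 million.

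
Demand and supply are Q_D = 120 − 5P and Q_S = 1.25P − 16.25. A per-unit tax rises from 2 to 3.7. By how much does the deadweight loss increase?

4.845

In inverse form: demand P = 24 − 0.2Q, supply P = 13 + 0.8Q.
Competitive equilibrium: 24 − 0.2Q = 13 + 0.8Q → Q* = 11, P* = 21.8.
For a per-unit tax t: ΔQ = t/1, so DWL = ½·t·(t/1) = t²/2.
At t = 2: DWL = 2. At t = 3.7: DWL = 6.845.
Increase = 6.845 − 2 = 4.845.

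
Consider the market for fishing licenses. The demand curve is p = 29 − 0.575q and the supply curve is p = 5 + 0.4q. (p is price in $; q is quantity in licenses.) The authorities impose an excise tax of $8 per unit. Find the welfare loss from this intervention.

$32.82

Competitive equilibrium: 29 − 0.575q = 5 + 0.4q → q* = 24.6154, p* = 14.8462.
With the tax, the buyer price exceeds the seller price by 8: (29 − 0.575q) − (5 + 0.4q) = 8 → q' = 16.4103.
Δq = 24.6154 − 16.4103 = 8.2051; the wedge equals the tax, 8.
Welfare loss = ½ × 8.2051 × 8 = $32.82.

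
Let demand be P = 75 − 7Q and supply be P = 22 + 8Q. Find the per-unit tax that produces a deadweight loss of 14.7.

21

Competitive equilibrium: 75 − 7Q = 22 + 8Q → Q* = 3.5333, P* = 50.2667.
A tax t gives ΔQ = t/15 and wedge t, so DWL = t²/30.
t²/30 = 14.7 → t² = 441 → t = 21.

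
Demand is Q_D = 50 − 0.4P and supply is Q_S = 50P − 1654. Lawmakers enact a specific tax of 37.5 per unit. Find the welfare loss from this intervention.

279.02

In inverse form: demand P = 125 − 2.5Q, supply P = 33.08 + 0.02Q.
Competitive equilibrium: 125 − 2.5Q = 33.08 + 0.02Q → Q* = 36.4762, P* = 33.8095.
With the tax, the buyer price exceeds the seller price by 37.5: (125 − 2.5Q) − (33.08 + 0.02Q) = 37.5 → Q' = 21.5952.
ΔQ = 36.4762 − 21.5952 = 14.881; the wedge equals the tax, 37.5.
Deadweight loss = ½ × 14.881 × 37.5 = 279.02.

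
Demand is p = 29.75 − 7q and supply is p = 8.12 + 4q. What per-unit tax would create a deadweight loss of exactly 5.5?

Competitive equilibrium: 29.75 − 7q = 8.12 + 4q → q* = 1.9664, p* = 15.9855.
A tax t gives Δq = t/11 and wedge t, so DWL = t²/22.
t²/22 = 5.5 → t² = 121 → t = 11.

11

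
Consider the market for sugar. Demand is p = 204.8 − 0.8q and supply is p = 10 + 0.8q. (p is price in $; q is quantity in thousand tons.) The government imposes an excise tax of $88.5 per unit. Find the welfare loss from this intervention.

$2447.58 thousand

Competitive equilibrium: 204.8 − 0.8q = 10 + 0.8q → q* = 121.75, p* = 107.4.
With the tax, the buyer price exceeds the seller price by 88.5: (204.8 − 0.8q) − (10 + 0.8q) = 88.5 → q' = 66.4375.
Δq = 121.75 − 66.4375 = 55.3125; the wedge equals the tax, 88.5.
The triangle = ½ × 55.3125 × 88.5 = $2447.58 thousand.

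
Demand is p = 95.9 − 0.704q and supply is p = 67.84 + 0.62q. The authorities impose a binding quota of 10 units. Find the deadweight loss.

Competitive equilibrium: 95.9 − 0.704q = 67.84 + 0.62q → q* = 21.1934, p* = 80.9799.
At q = 10: demand price = 95.9 − 0.704·10 = 88.86; supply price = 67.84 + 0.62·10 = 74.04.
Δq = 21.1934 − 10 = 11.1934; wedge = 88.86 − 74.04 = 14.82.
Deadweight loss = ½ × 11.1934 × 14.82 = 82.94.

82.94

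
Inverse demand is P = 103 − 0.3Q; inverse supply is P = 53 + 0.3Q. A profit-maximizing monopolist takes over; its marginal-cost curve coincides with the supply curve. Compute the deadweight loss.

231.48

Competitive equilibrium: 103 − 0.3Q = 53 + 0.3Q → Q* = 83.3333, P* = 78.
Marginal revenue: MR = 103 − 0.6Q. Set MR = MC: 103 − 0.6Q = 53 + 0.3Q → Q_m = 55.5556.
Price P_m = 103 − 0.3·55.5556 = 86.3333; MC(Q_m) = 53 + 0.3·55.5556 = 69.6667.
Competitive Q* = 83.3333, so ΔQ = 27.7777; wedge = 86.3333 − 69.6667 = 16.6666.
Deadweight loss = ½ × 27.7777 × 16.6666 = 231.48.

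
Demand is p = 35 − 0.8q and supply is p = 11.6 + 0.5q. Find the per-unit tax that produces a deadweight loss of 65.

Competitive equilibrium: 35 − 0.8q = 11.6 + 0.5q → q* = 18, p* = 20.6.
A tax t gives Δq = t/1.3 and wedge t, so DWL = t²/2.6.
t²/2.6 = 65 → t² = 169 → t = 13.

13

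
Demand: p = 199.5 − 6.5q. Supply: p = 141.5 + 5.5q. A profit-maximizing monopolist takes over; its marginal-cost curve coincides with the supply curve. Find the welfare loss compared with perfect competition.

Competitive equilibrium: 199.5 − 6.5q = 141.5 + 5.5q → q* = 4.8333, p* = 168.0833.
Marginal revenue: MR = 199.5 − 13q. Set MR = MC: 199.5 − 13q = 141.5 + 5.5q → q_m = 3.1351.
Price p_m = 199.5 − 6.5·3.1351 = 179.1219; MC(q_m) = 141.5 + 5.5·3.1351 = 158.7431.
Competitive q* = 4.8333, so Δq = 1.6982; wedge = 179.1219 − 158.7431 = 20.3788.
The triangle = ½ × 1.6982 × 20.3788 = 17.30.

17.30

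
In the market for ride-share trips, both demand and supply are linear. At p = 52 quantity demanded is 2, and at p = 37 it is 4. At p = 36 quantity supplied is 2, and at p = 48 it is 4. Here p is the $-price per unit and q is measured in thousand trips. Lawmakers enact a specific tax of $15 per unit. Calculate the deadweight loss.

Demand slope = (37 − 52)/(4 − 2) = −7.5, so p = 67 − 7.5q.
Supply slope = (48 − 36)/(4 − 2) = 6, so p = 24 + 6q.
Competitive equilibrium: 67 − 7.5q = 24 + 6q → q* = 3.1852, p* = 43.1111.
With the tax, the buyer price exceeds the seller price by 15: (67 − 7.5q) − (24 + 6q) = 15 → q' = 2.0741.
Δq = 3.1852 − 2.0741 = 1.1111; the wedge equals the tax, 15.
The triangle = ½ × 1.1111 × 15 = $8.33 thousand.

$8.33 thousand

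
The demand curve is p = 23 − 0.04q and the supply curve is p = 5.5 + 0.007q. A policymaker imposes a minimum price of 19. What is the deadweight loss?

1742.98

Competitive equilibrium: 23 − 0.04q = 5.5 + 0.007q → q* = 372.3404, p* = 8.1064.
At the floor p = 19, quantity demanded = (23 − 19)/0.04 = 100.
Sellers' marginal cost at q' = 100: 5.5 + 0.007·100 = 6.2.
Δq = 372.3404 − 100 = 272.3404; wedge = 19 − 6.2 = 12.8.
Welfare loss = ½ × 272.3404 × 12.8 = 1742.98.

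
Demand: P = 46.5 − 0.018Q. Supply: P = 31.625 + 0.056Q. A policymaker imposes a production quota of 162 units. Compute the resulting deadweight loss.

56.32

Competitive equilibrium: 46.5 − 0.018Q = 31.625 + 0.056Q → Q* = 201.0135, P* = 42.8818.
At Q = 162: demand price = 46.5 − 0.018·162 = 43.584; supply price = 31.625 + 0.056·162 = 40.697.
ΔQ = 201.0135 − 162 = 39.0135; wedge = 43.584 − 40.697 = 2.887.
DWL = ½ × 39.0135 × 2.887 = 56.32.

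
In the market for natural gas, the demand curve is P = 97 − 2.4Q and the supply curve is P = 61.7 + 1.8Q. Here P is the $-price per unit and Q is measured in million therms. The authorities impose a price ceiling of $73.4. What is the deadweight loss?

$7.62 million

Competitive equilibrium: 97 − 2.4Q = 61.7 + 1.8Q → Q* = 8.4048, P* = 76.8286.
At the ceiling P = 73.4, quantity supplied = (73.4 − 61.7)/1.8 = 6.5.
Willingness to pay at Q' = 6.5: 97 − 2.4·6.5 = 81.4.
ΔQ = 8.4048 − 6.5 = 1.9048; wedge = 81.4 − 73.4 = 8.
Deadweight loss = ½ × 1.9048 × 8 = $7.62 million.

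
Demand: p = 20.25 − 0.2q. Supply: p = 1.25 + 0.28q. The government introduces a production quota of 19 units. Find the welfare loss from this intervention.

101.68

Competitive equilibrium: 20.25 − 0.2q = 1.25 + 0.28q → q* = 39.5833, p* = 12.3333.
At q = 19: demand price = 20.25 − 0.2·19 = 16.45; supply price = 1.25 + 0.28·19 = 6.57.
Δq = 39.5833 − 19 = 20.5833; wedge = 16.45 − 6.57 = 9.88.
The triangle = ½ × 20.5833 × 9.88 = 101.68.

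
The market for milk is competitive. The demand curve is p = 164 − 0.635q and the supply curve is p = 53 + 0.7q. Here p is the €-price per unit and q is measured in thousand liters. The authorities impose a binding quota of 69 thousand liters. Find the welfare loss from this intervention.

Competitive equilibrium: 164 − 0.635q = 53 + 0.7q → q* = 83.1461, p* = 111.2022.
At q = 69: demand price = 164 − 0.635·69 = 120.185; supply price = 53 + 0.7·69 = 101.3.
Δq = 83.1461 − 69 = 14.1461; wedge = 120.185 − 101.3 = 18.885.
DWL = ½ × 14.1461 × 18.885 = €133.57 thousand.

€133.57 thousand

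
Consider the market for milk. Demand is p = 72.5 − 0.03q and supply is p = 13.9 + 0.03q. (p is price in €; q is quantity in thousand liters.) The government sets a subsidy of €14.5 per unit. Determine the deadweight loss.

Competitive equilibrium: 72.5 − 0.03q = 13.9 + 0.03q → q* = 976.6667, p* = 43.2.
The subsidy lowers effective supply by 14.5: p = 0.03q − 0.6.
New quantity: 72.5 − 0.03q = 0.03q − 0.6 → q' = 1218.3333.
Overproduction Δq = 1218.3333 − 976.6667 = 241.6666; wedge = subsidy = 14.5.
DWL = ½ × 241.6666 × 14.5 = €1752.08 thousand.

€1752.08 thousand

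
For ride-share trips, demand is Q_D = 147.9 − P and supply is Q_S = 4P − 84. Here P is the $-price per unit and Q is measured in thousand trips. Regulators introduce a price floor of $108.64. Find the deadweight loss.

In inverse form: demand P = 147.9 − Q, supply P = 21 + 0.25Q.
Competitive equilibrium: 147.9 − Q = 21 + 0.25Q → Q* = 101.52, P* = 46.38.
At the floor P = 108.64, quantity demanded = (147.9 − 108.64)/1 = 39.26.
Sellers' marginal cost at Q' = 39.26: 21 + 0.25·39.26 = 30.815.
ΔQ = 101.52 − 39.26 = 62.26; wedge = 108.64 − 30.815 = 77.825.
Welfare loss = ½ × 62.26 × 77.825 = $2422.69 thousand.

$2422.69 thousand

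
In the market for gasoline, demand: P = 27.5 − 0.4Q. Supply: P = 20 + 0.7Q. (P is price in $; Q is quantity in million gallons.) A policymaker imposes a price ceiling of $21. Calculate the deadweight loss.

$15.98 million

Competitive equilibrium: 27.5 − 0.4Q = 20 + 0.7Q → Q* = 6.8182, P* = 24.7727.
At the ceiling P = 21, quantity supplied = (21 − 20)/0.7 = 1.4286.
Willingness to pay at Q' = 1.4286: 27.5 − 0.4·1.4286 = 26.9286.
ΔQ = 6.8182 − 1.4286 = 5.3896; wedge = 26.9286 − 21 = 5.9286.
Welfare loss = ½ × 5.3896 × 5.9286 = $15.98 million.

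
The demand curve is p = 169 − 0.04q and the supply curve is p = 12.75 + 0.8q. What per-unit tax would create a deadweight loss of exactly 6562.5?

105

Competitive equilibrium: 169 − 0.04q = 12.75 + 0.8q → q* = 186.0119, p* = 161.5595.
A tax t gives Δq = t/0.84 and wedge t, so DWL = t²/1.68.
t²/1.68 = 6562.5 → t² = 11025 → t = 105.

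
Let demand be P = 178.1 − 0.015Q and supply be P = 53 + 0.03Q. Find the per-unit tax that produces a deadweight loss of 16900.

39

Competitive equilibrium: 178.1 − 0.015Q = 53 + 0.03Q → Q* = 2780, P* = 136.4.
A tax t gives ΔQ = t/0.045 and wedge t, so DWL = t²/0.09.
t²/0.09 = 16900 → t² = 1521 → t = 39.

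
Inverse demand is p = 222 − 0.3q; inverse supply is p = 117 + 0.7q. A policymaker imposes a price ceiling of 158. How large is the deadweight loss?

Competitive equilibrium: 222 − 0.3q = 117 + 0.7q → q* = 105, p* = 190.5.
At the ceiling p = 158, quantity supplied = (158 − 117)/0.7 = 58.5714.
Willingness to pay at q' = 58.5714: 222 − 0.3·58.5714 = 204.4286.
Δq = 105 − 58.5714 = 46.4286; wedge = 204.4286 − 158 = 46.4286.
The triangle = ½ × 46.4286 × 46.4286 = 1077.81.

1077.81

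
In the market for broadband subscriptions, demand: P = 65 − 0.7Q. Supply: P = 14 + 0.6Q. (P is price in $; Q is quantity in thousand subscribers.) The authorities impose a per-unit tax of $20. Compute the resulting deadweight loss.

Competitive equilibrium: 65 − 0.7Q = 14 + 0.6Q → Q* = 39.2308, P* = 37.5385.
With the tax, the buyer price exceeds the seller price by 20: (65 − 0.7Q) − (14 + 0.6Q) = 20 → Q' = 23.8462.
ΔQ = 39.2308 − 23.8462 = 15.3846; the wedge equals the tax, 20.
DWL = ½ × 15.3846 × 20 = $153.85 thousand.

$153.85 thousand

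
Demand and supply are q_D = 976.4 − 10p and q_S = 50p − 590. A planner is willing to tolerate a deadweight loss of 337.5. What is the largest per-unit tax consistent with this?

In inverse form: demand p = 97.64 − 0.1q, supply p = 11.8 + 0.02q.
Competitive equilibrium: 97.64 − 0.1q = 11.8 + 0.02q → q* = 715.3333, p* = 26.1067.
A tax t gives Δq = t/0.12 and wedge t, so DWL = t²/0.24.
t²/0.24 = 337.5 → t² = 81 → t = 9.

9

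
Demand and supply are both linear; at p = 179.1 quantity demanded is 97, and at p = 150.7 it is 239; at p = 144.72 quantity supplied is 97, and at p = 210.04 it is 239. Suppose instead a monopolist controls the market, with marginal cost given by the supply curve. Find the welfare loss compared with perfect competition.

Demand slope = (150.7 − 179.1)/(239 − 97) = −0.2, so p = 198.5 − 0.2q.
Supply slope = (210.04 − 144.72)/(239 − 97) = 0.46, so p = 100.1 + 0.46q.
Competitive equilibrium: 198.5 − 0.2q = 100.1 + 0.46q → q* = 149.0909, p* = 168.6818.
Marginal revenue: MR = 198.5 − 0.4q. Set MR = MC: 198.5 − 0.4q = 100.1 + 0.46q → q_m = 114.4186.
Price p_m = 198.5 − 0.2·114.4186 = 175.6163; MC(q_m) = 100.1 + 0.46·114.4186 = 152.7326.
Competitive q* = 149.0909, so Δq = 34.6723; wedge = 175.6163 − 152.7326 = 22.8837.
DWL = ½ × 34.6723 × 22.8837 = 396.72.

396.72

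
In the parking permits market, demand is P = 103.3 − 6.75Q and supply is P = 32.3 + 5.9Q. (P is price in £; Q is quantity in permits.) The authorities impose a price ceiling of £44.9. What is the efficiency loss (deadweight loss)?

Competitive equilibrium: 103.3 − 6.75Q = 32.3 + 5.9Q → Q* = 5.6126, P* = 65.4146.
At the ceiling P = 44.9, quantity supplied = (44.9 − 32.3)/5.9 = 2.1356.
Willingness to pay at Q' = 2.1356: 103.3 − 6.75·2.1356 = 88.8847.
ΔQ = 5.6126 − 2.1356 = 3.477; wedge = 88.8847 − 44.9 = 43.9847.
DWL = ½ × 3.477 × 43.9847 = £76.47.

£76.47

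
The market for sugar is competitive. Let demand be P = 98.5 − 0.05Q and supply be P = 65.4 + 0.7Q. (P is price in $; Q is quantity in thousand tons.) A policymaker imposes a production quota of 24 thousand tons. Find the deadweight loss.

Competitive equilibrium: 98.5 − 0.05Q = 65.4 + 0.7Q → Q* = 44.1333, P* = 96.2933.
At Q = 24: demand price = 98.5 − 0.05·24 = 97.3; supply price = 65.4 + 0.7·24 = 82.2.
ΔQ = 44.1333 − 24 = 20.1333; wedge = 97.3 − 82.2 = 15.1.
Welfare loss = ½ × 20.1333 × 15.1 = $152.01 thousand.

$152.01 thousand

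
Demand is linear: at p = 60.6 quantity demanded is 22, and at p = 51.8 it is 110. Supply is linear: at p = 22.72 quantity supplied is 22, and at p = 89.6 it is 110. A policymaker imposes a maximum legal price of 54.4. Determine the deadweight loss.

Demand slope = (51.8 − 60.6)/(110 − 22) = −0.1, so p = 62.8 − 0.1q.
Supply slope = (89.6 − 22.72)/(110 − 22) = 0.76, so p = 6 + 0.76q.
Competitive equilibrium: 62.8 − 0.1q = 6 + 0.76q → q* = 66.0465, p* = 56.1953.
At the ceiling p = 54.4, quantity supplied = (54.4 − 6)/0.76 = 63.6842.
Willingness to pay at q' = 63.6842: 62.8 − 0.1·63.6842 = 56.4316.
Δq = 66.0465 − 63.6842 = 2.3623; wedge = 56.4316 − 54.4 = 2.0316.
DWL = ½ × 2.3623 × 2.0316 = 2.40.

2.40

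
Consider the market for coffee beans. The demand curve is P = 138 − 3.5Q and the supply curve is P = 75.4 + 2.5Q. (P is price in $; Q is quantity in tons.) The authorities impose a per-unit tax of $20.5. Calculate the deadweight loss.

Competitive equilibrium: 138 − 3.5Q = 75.4 + 2.5Q → Q* = 10.4333, P* = 101.4833.
With the tax, the buyer price exceeds the seller price by 20.5: (138 − 3.5Q) − (75.4 + 2.5Q) = 20.5 → Q' = 7.0167.
ΔQ = 10.4333 − 7.0167 = 3.4166; the wedge equals the tax, 20.5.
Welfare loss = ½ × 3.4166 × 20.5 = $35.02.

$35.02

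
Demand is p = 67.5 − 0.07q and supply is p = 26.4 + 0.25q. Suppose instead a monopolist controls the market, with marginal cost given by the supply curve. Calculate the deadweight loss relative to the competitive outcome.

85.03

Competitive equilibrium: 67.5 − 0.07q = 26.4 + 0.25q → q* = 128.4375, p* = 58.5094.
Marginal revenue: MR = 67.5 − 0.14q. Set MR = MC: 67.5 − 0.14q = 26.4 + 0.25q → q_m = 105.3846.
Price p_m = 67.5 − 0.07·105.3846 = 60.1231; MC(q_m) = 26.4 + 0.25·105.3846 = 52.7462.
Competitive q* = 128.4375, so Δq = 23.0529; wedge = 60.1231 − 52.7462 = 7.3769.
The triangle = ½ × 23.0529 × 7.3769 = 85.03.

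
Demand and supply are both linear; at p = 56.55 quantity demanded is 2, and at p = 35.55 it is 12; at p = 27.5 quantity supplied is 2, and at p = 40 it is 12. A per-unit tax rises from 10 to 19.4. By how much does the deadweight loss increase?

41.25

Demand slope = (35.55 − 56.55)/(12 − 2) = −2.1, so p = 60.75 − 2.1q.
Supply slope = (40 − 27.5)/(12 − 2) = 1.25, so p = 25 + 1.25q.
Competitive equilibrium: 60.75 − 2.1q = 25 + 1.25q → q* = 10.6716, p* = 38.3396.
For a per-unit tax t: Δq = t/3.35, so DWL = ½·t·(t/3.35) = t²/6.7.
At t = 10: DWL = 14.925. At t = 19.4: DWL = 56.173.
Increase = 56.173 − 14.925 = 41.25.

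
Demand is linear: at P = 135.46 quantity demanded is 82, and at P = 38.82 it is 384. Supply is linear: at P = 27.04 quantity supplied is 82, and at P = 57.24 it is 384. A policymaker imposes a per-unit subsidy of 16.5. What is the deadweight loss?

324.11

Demand slope = (38.82 − 135.46)/(384 − 82) = −0.32, so P = 161.7 − 0.32Q.
Supply slope = (57.24 − 27.04)/(384 − 82) = 0.1, so P = 18.84 + 0.1Q.
Competitive equilibrium: 161.7 − 0.32Q = 18.84 + 0.1Q → Q* = 340.1429, P* = 52.8543.
The subsidy lowers effective supply by 16.5: P = 2.34 + 0.1Q.
New quantity: 161.7 − 0.32Q = 2.34 + 0.1Q → Q' = 379.4286.
Overproduction ΔQ = 379.4286 − 340.1429 = 39.2857; wedge = subsidy = 16.5.
Welfare loss = ½ × 39.2857 × 16.5 = 324.11.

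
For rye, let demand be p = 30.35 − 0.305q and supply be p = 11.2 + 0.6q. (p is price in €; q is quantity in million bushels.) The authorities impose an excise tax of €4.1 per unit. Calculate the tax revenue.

Competitive equilibrium: 30.35 − 0.305q = 11.2 + 0.6q → q* = 21.1602, p* = 23.8961.
With the tax, the buyer price exceeds the seller price by 4.1: (30.35 − 0.305q) − (11.2 + 0.6q) = 4.1 → q' = 16.6298.
Tax revenue = 4.1 × 16.6298 = €68.18 million.

€68.18 million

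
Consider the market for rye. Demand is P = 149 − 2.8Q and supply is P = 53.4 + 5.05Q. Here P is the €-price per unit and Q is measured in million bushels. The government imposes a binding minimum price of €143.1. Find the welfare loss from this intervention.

€398.11 million

Competitive equilibrium: 149 − 2.8Q = 53.4 + 5.05Q → Q* = 12.1783, P* = 114.9006.
At the floor P = 143.1, quantity demanded = (149 − 143.1)/2.8 = 2.1071.
Sellers' marginal cost at Q' = 2.1071: 53.4 + 5.05·2.1071 = 64.0409.
ΔQ = 12.1783 − 2.1071 = 10.0712; wedge = 143.1 − 64.0409 = 79.0591.
Welfare loss = ½ × 10.0712 × 79.0591 = €398.11 million.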